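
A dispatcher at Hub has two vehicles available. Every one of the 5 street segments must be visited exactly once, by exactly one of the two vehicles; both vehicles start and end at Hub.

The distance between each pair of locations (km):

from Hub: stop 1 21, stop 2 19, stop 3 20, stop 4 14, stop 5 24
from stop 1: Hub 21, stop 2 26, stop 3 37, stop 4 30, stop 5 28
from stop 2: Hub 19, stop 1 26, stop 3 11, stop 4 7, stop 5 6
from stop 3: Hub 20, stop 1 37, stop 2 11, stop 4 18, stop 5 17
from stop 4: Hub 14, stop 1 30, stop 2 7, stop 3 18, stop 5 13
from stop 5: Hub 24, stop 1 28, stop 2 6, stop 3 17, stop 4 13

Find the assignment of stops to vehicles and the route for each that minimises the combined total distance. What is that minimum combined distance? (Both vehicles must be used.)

Try each way of splitting the stops between the two vehicles (each non-empty) and, for each split, find the best tour for each vehicle:
  {stop 1} + {stop 2, stop 3, stop 4, stop 5}: 42 + 64 = 106
  {stop 2} + {stop 1, stop 3, stop 4, stop 5}: 38 + 98 = 136
  {stop 1, stop 2} + {stop 3, stop 4, stop 5}: 66 + 64 = 130
  {stop 3} + {stop 1, stop 2, stop 4, stop 5}: 40 + 76 = 116
  {stop 1, stop 3} + {stop 2, stop 4, stop 5}: 78 + 51 = 129
  {stop 2, stop 3} + {stop 1, stop 4, stop 5}: 50 + 76 = 126
  … (15 splits in total)
Best: vehicle 1 Hub → stop 1 → Hub = 42; vehicle 2 Hub → stop 3 → stop 2 → stop 5 → stop 4 → Hub = 64; combined 106.

Minimum combined distance: 106 km.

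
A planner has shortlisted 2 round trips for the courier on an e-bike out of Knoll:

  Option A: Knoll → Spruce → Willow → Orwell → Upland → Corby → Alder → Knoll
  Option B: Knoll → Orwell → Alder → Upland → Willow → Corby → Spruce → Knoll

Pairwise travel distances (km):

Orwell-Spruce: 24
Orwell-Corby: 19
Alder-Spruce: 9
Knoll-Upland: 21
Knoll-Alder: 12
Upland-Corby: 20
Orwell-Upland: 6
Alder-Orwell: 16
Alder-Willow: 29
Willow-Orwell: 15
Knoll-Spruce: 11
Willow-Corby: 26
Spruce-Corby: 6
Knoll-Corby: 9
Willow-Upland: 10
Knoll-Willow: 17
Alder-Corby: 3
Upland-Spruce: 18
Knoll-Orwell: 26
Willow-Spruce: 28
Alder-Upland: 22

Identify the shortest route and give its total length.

Option A: 11 + 28 + 15 + 6 + 20 + 3 + 12 = 95
Option B: 26 + 16 + 22 + 10 + 26 + 6 + 11 = 117

Shortest is Option A, total 95 km.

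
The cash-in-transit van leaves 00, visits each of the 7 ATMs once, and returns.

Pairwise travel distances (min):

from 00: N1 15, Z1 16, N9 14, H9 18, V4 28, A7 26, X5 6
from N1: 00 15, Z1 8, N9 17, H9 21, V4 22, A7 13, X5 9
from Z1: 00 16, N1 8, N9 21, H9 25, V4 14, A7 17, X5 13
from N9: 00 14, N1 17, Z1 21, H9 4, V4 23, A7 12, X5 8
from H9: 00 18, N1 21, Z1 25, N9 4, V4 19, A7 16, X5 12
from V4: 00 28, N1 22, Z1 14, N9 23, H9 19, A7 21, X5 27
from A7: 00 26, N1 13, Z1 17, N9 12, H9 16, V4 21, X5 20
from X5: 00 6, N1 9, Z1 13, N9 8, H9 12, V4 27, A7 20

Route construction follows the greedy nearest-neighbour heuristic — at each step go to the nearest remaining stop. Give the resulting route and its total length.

97 min along 00 → X5 → N9 → H9 → A7 → N1 → Z1 → V4 → 00.

From 00: distances to unvisited — X5=6, N9=14, N1=15, Z1=16, H9=18, A7=26, V4=28. Nearest is X5 (6).
From X5: distances to unvisited — N9=8, N1=9, H9=12, Z1=13, A7=20, V4=27. Nearest is N9 (8).
From N9: distances to unvisited — H9=4, A7=12, N1=17, Z1=21, V4=23. Nearest is H9 (4).
From H9: distances to unvisited — A7=16, V4=19, N1=21, Z1=25. Nearest is A7 (16).
From A7: distances to unvisited — N1=13, Z1=17, V4=21. Nearest is N1 (13).
From N1: distances to unvisited — Z1=8, V4=22. Nearest is Z1 (8).
From Z1: distances to unvisited — V4=14. Nearest is V4 (14).
Return V4→00: 28.
Total = 6 + 8 + 4 + 16 + 13 + 8 + 14 + 28 = 97.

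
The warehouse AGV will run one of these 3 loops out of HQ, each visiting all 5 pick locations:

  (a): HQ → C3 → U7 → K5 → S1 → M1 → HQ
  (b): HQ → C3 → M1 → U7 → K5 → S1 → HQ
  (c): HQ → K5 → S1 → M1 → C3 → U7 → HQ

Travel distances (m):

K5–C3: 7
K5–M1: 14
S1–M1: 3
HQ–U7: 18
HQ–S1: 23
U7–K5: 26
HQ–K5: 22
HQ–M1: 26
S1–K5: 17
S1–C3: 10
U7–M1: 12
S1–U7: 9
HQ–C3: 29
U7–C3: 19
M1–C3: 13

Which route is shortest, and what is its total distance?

92 m — (c) is the shortest.

(a): 29 + 19 + 26 + 17 + 3 + 26 = 120
(b): 29 + 13 + 12 + 26 + 17 + 23 = 120
(c): 22 + 17 + 3 + 13 + 19 + 18 = 92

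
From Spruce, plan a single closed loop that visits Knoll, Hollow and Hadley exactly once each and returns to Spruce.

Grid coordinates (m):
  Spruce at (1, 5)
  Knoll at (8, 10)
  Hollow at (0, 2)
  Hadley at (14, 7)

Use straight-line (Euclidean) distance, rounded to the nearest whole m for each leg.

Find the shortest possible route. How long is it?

Spruce - Knoll - Hollow - Hadley - Spruce: 9+11+15+13 = 48
Spruce - Knoll - Hadley - Hollow - Spruce: 9+7+15+3 = 34
Spruce - Hollow - Knoll - Hadley - Spruce: 3+11+7+13 = 34
The minimum is 34.
One optimal route: Spruce → Knoll → Hadley → Hollow → Spruce (or its reverse).

34 m — the shortest possible round trip.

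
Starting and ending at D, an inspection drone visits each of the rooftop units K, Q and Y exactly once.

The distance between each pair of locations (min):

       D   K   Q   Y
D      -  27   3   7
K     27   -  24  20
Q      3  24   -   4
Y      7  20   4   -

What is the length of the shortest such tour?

54 min — the shortest possible round trip.

With 3 stops there are 3!/2 = 3 distinct round trips (a route and its reverse cost the same).
D - K - Q - Y - D: 27+24+4+7 = 62
D - K - Y - Q - D: 27+20+4+3 = 54
D - Q - K - Y - D: 3+24+20+7 = 54
The minimum is 54.
One optimal route: D → K → Y → Q → D (or its reverse).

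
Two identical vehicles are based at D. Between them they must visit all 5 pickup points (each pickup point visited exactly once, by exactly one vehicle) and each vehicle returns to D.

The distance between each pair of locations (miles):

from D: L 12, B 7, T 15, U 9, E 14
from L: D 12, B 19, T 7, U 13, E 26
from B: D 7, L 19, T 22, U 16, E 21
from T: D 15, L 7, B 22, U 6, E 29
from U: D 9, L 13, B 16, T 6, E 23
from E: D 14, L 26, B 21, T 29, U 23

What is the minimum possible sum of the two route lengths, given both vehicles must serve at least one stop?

76 miles — the smallest possible combined total.

There are 2^4 − 1 = 15 ways to divide the 5 stops into two non-empty groups. For each, the best each vehicle can do is its own shortest tour through its group:
  {L} + {B, T, U, E}: 24 + 72 = 96
  {B} + {L, T, U, E}: 14 + 62 = 76
  {L, B} + {T, U, E}: 38 + 58 = 96
  {T} + {L, B, U, E}: 30 + 76 = 106
  {L, T} + {B, U, E}: 34 + 60 = 94
  {B, T} + {L, U, E}: 44 + 62 = 106
  … (15 splits in total)
Best: vehicle 1 D → B → D = 14; vehicle 2 D → L → T → U → E → D = 62; combined 76.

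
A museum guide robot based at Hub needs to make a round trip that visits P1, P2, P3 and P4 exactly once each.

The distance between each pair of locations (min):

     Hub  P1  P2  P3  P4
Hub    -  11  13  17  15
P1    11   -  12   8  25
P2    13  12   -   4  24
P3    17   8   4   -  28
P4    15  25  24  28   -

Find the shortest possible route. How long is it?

Shortest round trip = 62 min.

With 4 stops there are 4!/2 = 12 distinct round trips (a route and its reverse cost the same).
Hub-P1-P2-P3-P4-Hub: 11+12+4+28+15 = 70
Hub-P1-P2-P4-P3-Hub: 11+12+24+28+17 = 92
Hub-P1-P3-P2-P4-Hub: 11+8+4+24+15 = 62
Hub-P1-P3-P4-P2-Hub: 11+8+28+24+13 = 84
Hub-P1-P4-P2-P3-Hub: 11+25+24+4+17 = 81
Hub-P1-P4-P3-P2-Hub: 11+25+28+4+13 = 81
Hub-P2-P1-P3-P4-Hub: 13+12+8+28+15 = 76
Hub-P2-P1-P4-P3-Hub: 13+12+25+28+17 = 95
Hub-P2-P3-P1-P4-Hub: 13+4+8+25+15 = 65
Hub-P2-P4-P1-P3-Hub: 13+24+25+8+17 = 87
Hub-P3-P1-P2-P4-Hub: 17+8+12+24+15 = 76
Hub-P3-P2-P1-P4-Hub: 17+4+12+25+15 = 73
The minimum is 62.
One optimal route: Hub → P1 → P3 → P2 → P4 → Hub (or its reverse).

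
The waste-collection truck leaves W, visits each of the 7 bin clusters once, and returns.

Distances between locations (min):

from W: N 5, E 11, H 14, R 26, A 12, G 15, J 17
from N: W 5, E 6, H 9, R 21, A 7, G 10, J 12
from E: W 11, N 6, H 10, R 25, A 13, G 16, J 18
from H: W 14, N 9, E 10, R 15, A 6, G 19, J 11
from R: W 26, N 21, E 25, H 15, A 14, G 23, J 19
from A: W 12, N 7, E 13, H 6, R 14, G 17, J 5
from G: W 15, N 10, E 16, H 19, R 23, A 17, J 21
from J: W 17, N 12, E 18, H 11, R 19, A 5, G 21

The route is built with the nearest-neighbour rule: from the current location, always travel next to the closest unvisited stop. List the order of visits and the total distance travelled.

89 min along W → N → E → H → A → J → R → G → W.

From W: distances to unvisited — N=5, E=11, A=12, H=14, G=15, J=17, R=26. Nearest is N (5).
From N: distances to unvisited — E=6, A=7, H=9, G=10, J=12, R=21. Nearest is E (6).
From E: distances to unvisited — H=10, A=13, G=16, J=18, R=25. Nearest is H (10).
From H: distances to unvisited — A=6, J=11, R=15, G=19. Nearest is A (6).
From A: distances to unvisited — J=5, R=14, G=17. Nearest is J (5).
From J: distances to unvisited — R=19, G=21. Nearest is R (19).
From R: distances to unvisited — G=23. Nearest is G (23).
Return G→W: 15.
Total = 5 + 6 + 10 + 6 + 5 + 19 + 23 + 15 = 89.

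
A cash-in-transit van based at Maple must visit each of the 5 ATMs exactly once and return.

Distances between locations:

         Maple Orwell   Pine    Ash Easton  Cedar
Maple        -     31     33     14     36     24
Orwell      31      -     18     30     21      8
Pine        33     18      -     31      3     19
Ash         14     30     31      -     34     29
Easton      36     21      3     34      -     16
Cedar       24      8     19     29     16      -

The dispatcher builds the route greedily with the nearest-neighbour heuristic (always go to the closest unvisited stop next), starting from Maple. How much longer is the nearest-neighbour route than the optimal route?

Maple: Ash=14, Cedar=24, Orwell=31, Pine=33, Easton=36 ⇒ Ash
Ash: Cedar=29, Orwell=30, Pine=31, Easton=34 ⇒ Cedar
Cedar: Orwell=8, Easton=16, Pine=19 ⇒ Orwell
Orwell: Pine=18, Easton=21 ⇒ Pine
Pine: Easton=3 ⇒ Easton
NN route Maple → Ash → Cedar → Orwell → Pine → Easton → Maple costs 108.
Optimal: Maple → Ash → Pine → Easton → Orwell → Cedar → Maple costs 101 (by enumerating all 60 distinct tours).
Excess = 108 − 101 = 7.

7 longer than the optimal tour.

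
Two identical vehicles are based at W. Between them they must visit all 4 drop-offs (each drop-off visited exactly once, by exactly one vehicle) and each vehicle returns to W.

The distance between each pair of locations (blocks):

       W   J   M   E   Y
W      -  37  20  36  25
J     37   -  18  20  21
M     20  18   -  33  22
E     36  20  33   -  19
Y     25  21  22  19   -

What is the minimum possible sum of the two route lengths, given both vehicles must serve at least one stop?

There are 2^3 − 1 = 7 ways to divide the 4 stops into two non-empty groups. For each, the best each vehicle can do is its own shortest tour through its group:
  {J} + {M, E, Y}: 74 + 97 = 171
  {M} + {J, E, Y}: 40 + 101 = 141
  {J, M} + {E, Y}: 75 + 80 = 155
  {E} + {J, M, Y}: 72 + 84 = 156
  {J, E} + {M, Y}: 93 + 67 = 160
  {M, E} + {J, Y}: 89 + 83 = 172
  … (7 splits in total)
Best: vehicle 1 W → M → W = 40; vehicle 2 W → J → E → Y → W = 101; combined 141.

141 blocks — the smallest possible combined total.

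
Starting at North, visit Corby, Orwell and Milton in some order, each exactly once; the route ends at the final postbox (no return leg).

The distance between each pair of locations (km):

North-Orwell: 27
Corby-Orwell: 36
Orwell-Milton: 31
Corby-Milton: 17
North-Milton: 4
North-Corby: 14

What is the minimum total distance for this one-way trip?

Minimum one-way distance = 57 km.

There are 3! = 6 possible orderings.
North - Corby - Orwell - Milton: 14+36+31 = 81
North - Corby - Milton - Orwell: 14+17+31 = 62
North - Orwell - Corby - Milton: 27+36+17 = 80
North - Orwell - Milton - Corby: 27+31+17 = 75
North - Milton - Corby - Orwell: 4+17+36 = 57
North - Milton - Orwell - Corby: 4+31+36 = 71
The minimum is 57.
One shortest path: North → Milton → Corby → Orwell.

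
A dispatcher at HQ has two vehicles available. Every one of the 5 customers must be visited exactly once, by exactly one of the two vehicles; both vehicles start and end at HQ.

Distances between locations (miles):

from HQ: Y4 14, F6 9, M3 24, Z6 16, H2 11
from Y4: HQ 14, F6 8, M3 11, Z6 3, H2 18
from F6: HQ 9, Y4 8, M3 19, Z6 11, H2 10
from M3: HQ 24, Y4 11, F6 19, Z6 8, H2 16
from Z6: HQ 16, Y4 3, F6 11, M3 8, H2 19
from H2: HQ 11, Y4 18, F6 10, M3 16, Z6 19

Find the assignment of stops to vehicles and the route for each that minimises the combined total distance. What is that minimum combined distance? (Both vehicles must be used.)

Minimum combined distance: 70 miles.

There are 2^4 − 1 = 15 ways to divide the 5 stops into two non-empty groups. For each, the best each vehicle can do is its own shortest tour through its group:
  {Y4} + {F6, M3, Z6, H2}: 28 + 55 = 83
  {F6} + {Y4, M3, Z6, H2}: 18 + 52 = 70
  {Y4, F6} + {M3, Z6, H2}: 31 + 51 = 82
  {M3} + {Y4, F6, Z6, H2}: 48 + 48 = 96
  {Y4, M3} + {F6, Z6, H2}: 49 + 48 = 97
  {F6, M3} + {Y4, Z6, H2}: 52 + 47 = 99
  … (15 splits in total)
Best: vehicle 1 HQ → F6 → HQ = 18; vehicle 2 HQ → Y4 → Z6 → M3 → H2 → HQ = 52; combined 70.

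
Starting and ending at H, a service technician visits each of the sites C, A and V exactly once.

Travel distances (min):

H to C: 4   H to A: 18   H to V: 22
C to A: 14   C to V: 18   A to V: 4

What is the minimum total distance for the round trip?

Shortest round trip = 44 min.

There are 3 distinct closed tours to check (reversals are equivalent).
H - C - A - V - H: 4+14+4+22 = 44
H - C - V - A - H: 4+18+4+18 = 44
H - A - C - V - H: 18+14+18+22 = 72
The minimum is 44.
One optimal route: H → C → A → V → H (or its reverse).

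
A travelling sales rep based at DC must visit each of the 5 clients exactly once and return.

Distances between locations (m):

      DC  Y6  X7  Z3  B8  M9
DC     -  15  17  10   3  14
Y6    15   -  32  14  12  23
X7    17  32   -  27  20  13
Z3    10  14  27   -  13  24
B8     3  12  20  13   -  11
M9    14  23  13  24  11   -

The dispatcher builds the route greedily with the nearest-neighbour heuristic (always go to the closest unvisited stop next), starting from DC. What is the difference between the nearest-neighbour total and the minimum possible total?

The nearest-neighbour route is 6 m longer than optimal.

DC: B8=3, Z3=10, M9=14, Y6=15, X7=17 ⇒ B8
B8: M9=11, Y6=12, Z3=13, X7=20 ⇒ M9
M9: X7=13, Y6=23, Z3=24 ⇒ X7
X7: Z3=27, Y6=32 ⇒ Z3
Z3: Y6=14 ⇒ Y6
NN route DC → B8 → M9 → X7 → Z3 → Y6 → DC costs 83.
Optimal: DC → X7 → M9 → B8 → Y6 → Z3 → DC costs 77 (by enumerating all 60 distinct tours).
Excess = 83 − 77 = 6.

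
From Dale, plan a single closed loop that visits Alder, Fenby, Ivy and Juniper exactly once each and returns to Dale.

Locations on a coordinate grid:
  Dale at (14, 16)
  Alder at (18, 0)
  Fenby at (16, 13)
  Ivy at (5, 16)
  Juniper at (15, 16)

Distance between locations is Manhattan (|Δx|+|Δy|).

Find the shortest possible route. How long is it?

With 4 stops there are 4!/2 = 12 distinct round trips (a route and its reverse cost the same).
Dale → Alder → Fenby → Ivy → Juniper → Dale: 20+15+14+10+1 = 60
Dale → Alder → Fenby → Juniper → Ivy → Dale: 20+15+4+10+9 = 58
Dale → Alder → Ivy → Fenby → Juniper → Dale: 20+29+14+4+1 = 68
Dale → Alder → Ivy → Juniper → Fenby → Dale: 20+29+10+4+5 = 68
Dale → Alder → Juniper → Fenby → Ivy → Dale: 20+19+4+14+9 = 66
Dale → Alder → Juniper → Ivy → Fenby → Dale: 20+19+10+14+5 = 68
Dale → Fenby → Alder → Ivy → Juniper → Dale: 5+15+29+10+1 = 60
Dale → Fenby → Alder → Juniper → Ivy → Dale: 5+15+19+10+9 = 58
Dale → Fenby → Ivy → Alder → Juniper → Dale: 5+14+29+19+1 = 68
Dale → Fenby → Juniper → Alder → Ivy → Dale: 5+4+19+29+9 = 66
Dale → Ivy → Alder → Fenby → Juniper → Dale: 9+29+15+4+1 = 58
Dale → Ivy → Fenby → Alder → Juniper → Dale: 9+14+15+19+1 = 58
The minimum is 58.
One optimal route: Dale → Alder → Fenby → Juniper → Ivy → Dale (or its reverse).

Shortest round trip = 58.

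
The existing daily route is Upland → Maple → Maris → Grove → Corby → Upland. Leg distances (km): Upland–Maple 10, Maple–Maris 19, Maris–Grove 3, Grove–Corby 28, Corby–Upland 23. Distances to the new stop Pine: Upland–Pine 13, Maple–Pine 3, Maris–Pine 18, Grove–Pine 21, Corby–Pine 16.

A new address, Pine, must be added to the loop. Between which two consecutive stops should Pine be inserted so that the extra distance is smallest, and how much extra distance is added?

Insertion cost between consecutive stops i–j is d(i,Pine) + d(Pine,j) − d(i,j):
  between Upland and Maple: 13 + 3 − 10 = 6
  between Maple and Maris: 3 + 18 − 19 = 2
  between Maris and Grove: 18 + 21 − 3 = 36
  between Grove and Corby: 21 + 16 − 28 = 9
  between Corby and Upland: 16 + 13 − 23 = 6
Cheapest insertion is between Maple and Maris, adding 2.
New total = 83 + 2 = 85.

Adding 2 km by placing Pine on the Maple–Maris leg.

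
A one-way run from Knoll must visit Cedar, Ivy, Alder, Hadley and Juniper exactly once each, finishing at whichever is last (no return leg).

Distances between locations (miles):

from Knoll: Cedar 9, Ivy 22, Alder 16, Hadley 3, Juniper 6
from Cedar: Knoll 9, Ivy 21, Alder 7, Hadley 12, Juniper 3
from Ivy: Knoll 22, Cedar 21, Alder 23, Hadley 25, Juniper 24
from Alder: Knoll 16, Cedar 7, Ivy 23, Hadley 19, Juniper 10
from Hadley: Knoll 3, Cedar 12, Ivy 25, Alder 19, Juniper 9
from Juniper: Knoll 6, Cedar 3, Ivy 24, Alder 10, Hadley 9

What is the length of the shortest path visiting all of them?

45 miles — the minimum one-way total.

There are 5! = 120 possible orderings.
Knoll→Cedar→Ivy→Alder→Hadley→Juniper: 9+21+23+19+9 = 81
Knoll→Cedar→Ivy→Alder→Juniper→Hadley: 9+21+23+10+9 = 72
Knoll→Cedar→Ivy→Hadley→Alder→Juniper: 9+21+25+19+10 = 84
Knoll→Cedar→Ivy→Hadley→Juniper→Alder: 9+21+25+9+10 = 74
Knoll→Cedar→Ivy→Juniper→Alder→Hadley: 9+21+24+10+19 = 83
Knoll→Cedar→Ivy→Juniper→Hadley→Alder: 9+21+24+9+19 = 82
Knoll→Cedar→Alder→Ivy→Hadley→Juniper: 9+7+23+25+9 = 73
Knoll→Cedar→Alder→Ivy→Juniper→Hadley: 9+7+23+24+9 = 72
Knoll→Cedar→Alder→Hadley→Ivy→Juniper: 9+7+19+25+24 = 84
Knoll→Cedar→Alder→Hadley→Juniper→Ivy: 9+7+19+9+24 = 68
Knoll→Cedar→Alder→Juniper→Ivy→Hadley: 9+7+10+24+25 = 75
Knoll→Cedar→Alder→Juniper→Hadley→Ivy: 9+7+10+9+25 = 60
Knoll→Cedar→Hadley→Ivy→Alder→Juniper: 9+12+25+23+10 = 79
Knoll→Cedar→Hadley→Ivy→Juniper→Alder: 9+12+25+24+10 = 80
… (106 more)
Knoll→Hadley→Juniper→Cedar→Alder→Ivy: 3+9+3+7+23 = 45  ← best
The minimum is 45.
One shortest path: Knoll → Hadley → Juniper → Cedar → Alder → Ivy.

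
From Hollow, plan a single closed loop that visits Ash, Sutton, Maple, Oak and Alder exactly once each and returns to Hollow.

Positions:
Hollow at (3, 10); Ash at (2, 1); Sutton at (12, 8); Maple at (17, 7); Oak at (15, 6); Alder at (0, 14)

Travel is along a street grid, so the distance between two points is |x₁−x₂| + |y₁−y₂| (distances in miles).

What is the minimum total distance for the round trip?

Minimum total distance: 60 miles.

There are 60 distinct closed tours to check (reversals are equivalent).
Hollow → Ash → Sutton → Maple → Oak → Alder → Hollow: 10+17+6+3+23+7 = 66
Hollow → Ash → Sutton → Maple → Alder → Oak → Hollow: 10+17+6+24+23+16 = 96
Hollow → Ash → Sutton → Oak → Maple → Alder → Hollow: 10+17+5+3+24+7 = 66
Hollow → Ash → Sutton → Oak → Alder → Maple → Hollow: 10+17+5+23+24+17 = 96
Hollow → Ash → Sutton → Alder → Maple → Oak → Hollow: 10+17+18+24+3+16 = 88
Hollow → Ash → Sutton → Alder → Oak → Maple → Hollow: 10+17+18+23+3+17 = 88
Hollow → Ash → Maple → Sutton → Oak → Alder → Hollow: 10+21+6+5+23+7 = 72
Hollow → Ash → Maple → Sutton → Alder → Oak → Hollow: 10+21+6+18+23+16 = 94
Hollow → Ash → Maple → Oak → Sutton → Alder → Hollow: 10+21+3+5+18+7 = 64
Hollow → Ash → Maple → Oak → Alder → Sutton → Hollow: 10+21+3+23+18+11 = 86
Hollow → Ash → Maple → Alder → Sutton → Oak → Hollow: 10+21+24+18+5+16 = 94
Hollow → Ash → Maple → Alder → Oak → Sutton → Hollow: 10+21+24+23+5+11 = 94
Hollow → Ash → Oak → Sutton → Maple → Alder → Hollow: 10+18+5+6+24+7 = 70
Hollow → Ash → Oak → Sutton → Alder → Maple → Hollow: 10+18+5+18+24+17 = 92
… (46 more)
Hollow → Sutton → Maple → Oak → Ash → Alder → Hollow: 11+6+3+18+15+7 = 60  ← best
The minimum is 60.
One optimal route: Hollow → Sutton → Maple → Oak → Ash → Alder → Hollow (or its reverse).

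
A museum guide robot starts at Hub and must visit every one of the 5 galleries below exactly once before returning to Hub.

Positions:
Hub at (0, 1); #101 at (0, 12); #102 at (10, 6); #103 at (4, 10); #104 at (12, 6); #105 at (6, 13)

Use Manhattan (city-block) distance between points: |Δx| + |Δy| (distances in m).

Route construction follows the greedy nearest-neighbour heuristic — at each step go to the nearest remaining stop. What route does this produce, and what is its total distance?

From Hub: distances to unvisited — #101=11, #103=13, #102=15, #104=17, #105=18. Nearest is #101 (11).
From #101: distances to unvisited — #103=6, #105=7, #102=16, #104=18. Nearest is #103 (6).
From #103: distances to unvisited — #105=5, #102=10, #104=12. Nearest is #105 (5).
From #105: distances to unvisited — #102=11, #104=13. Nearest is #102 (11).
From #102: distances to unvisited — #104=2. Nearest is #104 (2).
Return #104→Hub: 17.
Total = 11 + 6 + 5 + 11 + 2 + 17 = 52.

Total distance 52 m via the nearest-neighbour route Hub → #101 → #103 → #105 → #102 → #104 → Hub.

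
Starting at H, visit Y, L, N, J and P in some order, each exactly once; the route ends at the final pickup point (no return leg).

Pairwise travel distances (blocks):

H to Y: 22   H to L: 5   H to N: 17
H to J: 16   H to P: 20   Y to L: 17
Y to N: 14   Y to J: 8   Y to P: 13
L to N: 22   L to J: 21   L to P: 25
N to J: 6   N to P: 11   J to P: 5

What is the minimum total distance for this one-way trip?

Minimum one-way distance = 46 blocks.

There are 5! = 120 possible orderings.
H → Y → L → N → J → P: 22+17+22+6+5 = 72
H → Y → L → N → P → J: 22+17+22+11+5 = 77
H → Y → L → J → N → P: 22+17+21+6+11 = 77
H → Y → L → J → P → N: 22+17+21+5+11 = 76
H → Y → L → P → N → J: 22+17+25+11+6 = 81
H → Y → L → P → J → N: 22+17+25+5+6 = 75
H → Y → N → L → J → P: 22+14+22+21+5 = 84
H → Y → N → L → P → J: 22+14+22+25+5 = 88
H → Y → N → J → L → P: 22+14+6+21+25 = 88
H → Y → N → J → P → L: 22+14+6+5+25 = 72
H → Y → N → P → L → J: 22+14+11+25+21 = 93
H → Y → N → P → J → L: 22+14+11+5+21 = 73
H → Y → J → L → N → P: 22+8+21+22+11 = 84
H → Y → J → L → P → N: 22+8+21+25+11 = 87
… (106 more)
H → L → Y → J → P → N: 5+17+8+5+11 = 46  ← best
The minimum is 46.
One shortest path: H → L → Y → J → P → N.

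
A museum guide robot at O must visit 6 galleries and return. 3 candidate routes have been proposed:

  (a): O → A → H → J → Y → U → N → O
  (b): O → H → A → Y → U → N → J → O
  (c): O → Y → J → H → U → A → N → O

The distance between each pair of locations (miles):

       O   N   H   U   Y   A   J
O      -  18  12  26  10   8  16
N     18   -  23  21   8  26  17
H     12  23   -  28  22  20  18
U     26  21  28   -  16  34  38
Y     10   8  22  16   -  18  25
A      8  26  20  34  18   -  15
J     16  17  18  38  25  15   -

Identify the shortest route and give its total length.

120 miles — (b) is the shortest.

(a): 8 + 20 + 18 + 25 + 16 + 21 + 18 = 126
(b): 12 + 20 + 18 + 16 + 21 + 17 + 16 = 120
(c): 10 + 25 + 18 + 28 + 34 + 26 + 18 = 159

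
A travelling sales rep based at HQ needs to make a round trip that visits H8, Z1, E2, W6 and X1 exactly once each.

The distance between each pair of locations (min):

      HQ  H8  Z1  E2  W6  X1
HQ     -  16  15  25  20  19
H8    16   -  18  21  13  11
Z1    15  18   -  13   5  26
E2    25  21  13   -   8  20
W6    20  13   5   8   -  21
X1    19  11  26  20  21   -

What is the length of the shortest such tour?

HQ → H8 → Z1 → E2 → W6 → X1 → HQ: 16+18+13+8+21+19 = 95
HQ → H8 → Z1 → E2 → X1 → W6 → HQ: 16+18+13+20+21+20 = 108
HQ → H8 → Z1 → W6 → E2 → X1 → HQ: 16+18+5+8+20+19 = 86
HQ → H8 → Z1 → W6 → X1 → E2 → HQ: 16+18+5+21+20+25 = 105
HQ → H8 → Z1 → X1 → E2 → W6 → HQ: 16+18+26+20+8+20 = 108
HQ → H8 → Z1 → X1 → W6 → E2 → HQ: 16+18+26+21+8+25 = 114
HQ → H8 → E2 → Z1 → W6 → X1 → HQ: 16+21+13+5+21+19 = 95
HQ → H8 → E2 → Z1 → X1 → W6 → HQ: 16+21+13+26+21+20 = 117
HQ → H8 → E2 → W6 → Z1 → X1 → HQ: 16+21+8+5+26+19 = 95
HQ → H8 → E2 → W6 → X1 → Z1 → HQ: 16+21+8+21+26+15 = 107
HQ → H8 → E2 → X1 → Z1 → W6 → HQ: 16+21+20+26+5+20 = 108
HQ → H8 → E2 → X1 → W6 → Z1 → HQ: 16+21+20+21+5+15 = 98
HQ → H8 → W6 → Z1 → E2 → X1 → HQ: 16+13+5+13+20+19 = 86
HQ → H8 → W6 → Z1 → X1 → E2 → HQ: 16+13+5+26+20+25 = 105
… (46 more)
HQ → H8 → X1 → E2 → W6 → Z1 → HQ: 16+11+20+8+5+15 = 75  ← best
The minimum is 75.
One optimal route: HQ → H8 → X1 → E2 → W6 → Z1 → HQ (or its reverse).

Shortest round trip = 75 min.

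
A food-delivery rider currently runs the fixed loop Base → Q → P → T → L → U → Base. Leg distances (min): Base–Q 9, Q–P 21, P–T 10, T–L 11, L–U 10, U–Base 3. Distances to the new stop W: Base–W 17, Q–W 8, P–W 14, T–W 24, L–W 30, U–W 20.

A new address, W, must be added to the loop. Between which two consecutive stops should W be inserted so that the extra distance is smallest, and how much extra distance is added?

Insertion cost between consecutive stops i–j is d(i,W) + d(W,j) − d(i,j):
  between Base and Q: 17 + 8 − 9 = 16
  between Q and P: 8 + 14 − 21 = 1
  between P and T: 14 + 24 − 10 = 28
  between T and L: 24 + 30 − 11 = 43
  between L and U: 30 + 20 − 10 = 40
  between U and Base: 20 + 17 − 3 = 34
Cheapest insertion is between Q and P, adding 1.
New total = 64 + 1 = 65.

Adding 1 min by placing W on the Q–P leg.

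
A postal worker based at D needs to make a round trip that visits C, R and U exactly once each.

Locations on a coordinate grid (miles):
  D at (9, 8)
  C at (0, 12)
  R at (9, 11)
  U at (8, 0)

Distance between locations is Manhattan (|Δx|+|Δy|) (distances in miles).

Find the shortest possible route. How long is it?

D→C→R→U→D: 13+10+12+9 = 44
D→C→U→R→D: 13+20+12+3 = 48
D→R→C→U→D: 3+10+20+9 = 42
The minimum is 42.
One optimal route: D → R → C → U → D (or its reverse).

Minimum total distance: 42 miles.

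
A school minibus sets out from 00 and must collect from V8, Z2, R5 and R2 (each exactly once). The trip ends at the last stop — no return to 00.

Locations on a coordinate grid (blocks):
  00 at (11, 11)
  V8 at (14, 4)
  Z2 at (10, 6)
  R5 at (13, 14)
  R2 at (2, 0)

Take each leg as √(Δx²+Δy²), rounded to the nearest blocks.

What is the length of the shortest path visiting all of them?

Shortest open route: 28 blocks.

There are 4! = 24 possible orderings.
00→V8→Z2→R5→R2: 8+4+9+18 = 39
00→V8→Z2→R2→R5: 8+4+10+18 = 40
00→V8→R5→Z2→R2: 8+10+9+10 = 37
00→V8→R5→R2→Z2: 8+10+18+10 = 46
00→V8→R2→Z2→R5: 8+13+10+9 = 40
00→V8→R2→R5→Z2: 8+13+18+9 = 48
00→Z2→V8→R5→R2: 5+4+10+18 = 37
00→Z2→V8→R2→R5: 5+4+13+18 = 40
00→Z2→R5→V8→R2: 5+9+10+13 = 37
00→Z2→R5→R2→V8: 5+9+18+13 = 45
00→Z2→R2→V8→R5: 5+10+13+10 = 38
00→Z2→R2→R5→V8: 5+10+18+10 = 43
00→R5→V8→Z2→R2: 4+10+4+10 = 28
00→R5→V8→R2→Z2: 4+10+13+10 = 37
… (10 more)
The minimum is 28.
One shortest path: 00 → R5 → V8 → Z2 → R2.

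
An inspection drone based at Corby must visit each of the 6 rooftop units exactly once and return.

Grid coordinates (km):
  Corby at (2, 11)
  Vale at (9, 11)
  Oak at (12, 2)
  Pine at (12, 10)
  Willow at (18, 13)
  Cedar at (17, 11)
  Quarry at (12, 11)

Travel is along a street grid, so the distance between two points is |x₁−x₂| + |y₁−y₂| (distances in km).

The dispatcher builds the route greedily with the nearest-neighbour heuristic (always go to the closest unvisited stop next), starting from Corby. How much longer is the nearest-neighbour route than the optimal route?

Corby: Vale=7, Quarry=10, Pine=11, Cedar=15, Willow=18, Oak=19 ⇒ Vale
Vale: Quarry=3, Pine=4, Cedar=8, Willow=11, Oak=12 ⇒ Quarry
Quarry: Pine=1, Cedar=5, Willow=8, Oak=9 ⇒ Pine
Pine: Cedar=6, Oak=8, Willow=9 ⇒ Cedar
Cedar: Willow=3, Oak=14 ⇒ Willow
Willow: Oak=17 ⇒ Oak
NN route Corby → Vale → Quarry → Pine → Cedar → Willow → Oak → Corby costs 56.
Optimal: Corby → Vale → Oak → Pine → Willow → Cedar → Quarry → Corby costs 54 (by enumerating all 360 distinct tours).
Excess = 56 − 54 = 2.

The nearest-neighbour route is 2 km longer than optimal.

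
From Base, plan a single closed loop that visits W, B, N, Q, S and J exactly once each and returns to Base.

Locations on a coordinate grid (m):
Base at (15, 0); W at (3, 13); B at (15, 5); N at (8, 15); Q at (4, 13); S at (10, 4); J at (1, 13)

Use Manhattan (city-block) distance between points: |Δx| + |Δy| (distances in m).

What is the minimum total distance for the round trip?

58 m — the shortest possible round trip.

There are 360 distinct closed tours to check (reversals are equivalent).
Base-W-B-N-Q-S-J-Base: 25+20+17+6+15+18+27 = 128
Base-W-B-N-Q-J-S-Base: 25+20+17+6+3+18+9 = 98
Base-W-B-N-S-Q-J-Base: 25+20+17+13+15+3+27 = 120
Base-W-B-N-S-J-Q-Base: 25+20+17+13+18+3+24 = 120
Base-W-B-N-J-Q-S-Base: 25+20+17+9+3+15+9 = 98
Base-W-B-N-J-S-Q-Base: 25+20+17+9+18+15+24 = 128
Base-W-B-Q-N-S-J-Base: 25+20+19+6+13+18+27 = 128
Base-W-B-Q-N-J-S-Base: 25+20+19+6+9+18+9 = 106
… (352 more)
Base-B-W-J-Q-N-S-Base: 5+20+2+3+6+13+9 = 58  ← best
The minimum is 58.
One optimal route: Base → B → W → J → Q → N → S → Base (or its reverse).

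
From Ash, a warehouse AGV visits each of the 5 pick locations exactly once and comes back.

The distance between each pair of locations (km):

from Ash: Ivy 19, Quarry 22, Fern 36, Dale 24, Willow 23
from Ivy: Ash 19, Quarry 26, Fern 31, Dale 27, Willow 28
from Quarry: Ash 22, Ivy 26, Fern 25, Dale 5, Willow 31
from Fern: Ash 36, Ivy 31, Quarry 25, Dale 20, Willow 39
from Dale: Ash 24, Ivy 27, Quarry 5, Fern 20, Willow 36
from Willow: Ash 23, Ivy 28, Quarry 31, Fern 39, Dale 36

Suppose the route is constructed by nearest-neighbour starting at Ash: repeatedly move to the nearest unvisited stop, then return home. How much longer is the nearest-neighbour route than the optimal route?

The nearest-neighbour route is 3 km longer than optimal.

From Ash: Ivy=19, Quarry=22, Willow=23, Dale=24, Fern=36 → choose Ivy (19).
From Ivy: Quarry=26, Dale=27, Willow=28, Fern=31 → choose Quarry (26).
From Quarry: Dale=5, Fern=25, Willow=31 → choose Dale (5).
From Dale: Fern=20, Willow=36 → choose Fern (20).
From Fern: Willow=39 → choose Willow (39).
NN route Ash → Ivy → Quarry → Dale → Fern → Willow → Ash costs 132.
Optimal: Ash → Ivy → Fern → Dale → Quarry → Willow → Ash costs 129 (by enumerating all 60 distinct tours).
Excess = 132 − 129 = 3.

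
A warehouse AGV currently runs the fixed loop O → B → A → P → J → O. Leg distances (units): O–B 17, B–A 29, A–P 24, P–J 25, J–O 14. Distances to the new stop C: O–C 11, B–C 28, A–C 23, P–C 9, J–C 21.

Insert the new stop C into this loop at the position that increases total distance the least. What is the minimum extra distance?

+5 — insert C between P and J.

Insertion cost between consecutive stops i–j is d(i,C) + d(C,j) − d(i,j):
  between O and B: 11 + 28 − 17 = 22
  between B and A: 28 + 23 − 29 = 22
  between A and P: 23 + 9 − 24 = 8
  between P and J: 9 + 21 − 25 = 5
  between J and O: 21 + 11 − 14 = 18
Cheapest insertion is between P and J, adding 5.
New total = 109 + 5 = 114.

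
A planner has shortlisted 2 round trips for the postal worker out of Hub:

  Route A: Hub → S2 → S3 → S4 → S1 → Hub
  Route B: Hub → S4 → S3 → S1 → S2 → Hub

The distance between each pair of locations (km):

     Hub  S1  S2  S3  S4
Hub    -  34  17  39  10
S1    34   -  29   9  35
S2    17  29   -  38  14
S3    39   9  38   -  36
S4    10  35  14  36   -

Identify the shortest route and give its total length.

Route A: 17 + 38 + 36 + 35 + 34 = 160
Route B: 10 + 36 + 9 + 29 + 17 = 101

101 km — Route B is the shortest.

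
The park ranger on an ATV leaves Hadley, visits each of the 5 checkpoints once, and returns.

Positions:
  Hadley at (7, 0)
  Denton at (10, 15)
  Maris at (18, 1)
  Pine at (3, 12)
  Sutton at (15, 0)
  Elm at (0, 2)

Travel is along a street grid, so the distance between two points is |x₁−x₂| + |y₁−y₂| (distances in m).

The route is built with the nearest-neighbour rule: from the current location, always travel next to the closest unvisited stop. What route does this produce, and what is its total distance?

At Hadley the remaining stops are Sutton 8, Elm 9, Maris 12, Pine 16, Denton 18; go to Sutton.
At Sutton the remaining stops are Maris 4, Elm 17, Denton 20, Pine 24; go to Maris.
At Maris the remaining stops are Elm 19, Denton 22, Pine 26; go to Elm.
At Elm the remaining stops are Pine 13, Denton 23; go to Pine.
At Pine the remaining stops are Denton 10; go to Denton.
Return Denton→Hadley: 18.
Total = 8 + 4 + 19 + 13 + 10 + 18 = 72.

72 m along Hadley → Sutton → Maris → Elm → Pine → Denton → Hadley.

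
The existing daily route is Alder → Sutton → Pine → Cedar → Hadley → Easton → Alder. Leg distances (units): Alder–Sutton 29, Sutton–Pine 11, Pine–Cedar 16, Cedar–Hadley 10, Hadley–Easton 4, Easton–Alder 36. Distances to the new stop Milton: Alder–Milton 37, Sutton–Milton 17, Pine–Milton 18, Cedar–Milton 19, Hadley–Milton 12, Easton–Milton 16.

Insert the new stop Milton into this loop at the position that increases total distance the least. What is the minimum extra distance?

Insertion cost between consecutive stops i–j is d(i,Milton) + d(Milton,j) − d(i,j):
  between Alder and Sutton: 37 + 17 − 29 = 25
  between Sutton and Pine: 17 + 18 − 11 = 24
  between Pine and Cedar: 18 + 19 − 16 = 21
  between Cedar and Hadley: 19 + 12 − 10 = 21
  between Hadley and Easton: 12 + 16 − 4 = 24
  between Easton and Alder: 16 + 37 − 36 = 17
Cheapest insertion is between Easton and Alder, adding 17.
New total = 106 + 17 = 123.

Minimum extra distance: 17, inserting Milton between Easton and Alder.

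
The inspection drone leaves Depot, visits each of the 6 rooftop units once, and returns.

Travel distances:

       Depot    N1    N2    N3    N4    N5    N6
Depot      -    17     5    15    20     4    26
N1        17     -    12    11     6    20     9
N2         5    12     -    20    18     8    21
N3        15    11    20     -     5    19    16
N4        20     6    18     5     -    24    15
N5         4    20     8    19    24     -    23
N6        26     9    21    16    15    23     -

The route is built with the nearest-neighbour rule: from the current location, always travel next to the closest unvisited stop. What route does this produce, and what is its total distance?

Total distance 77 via the nearest-neighbour route Depot → N5 → N2 → N1 → N4 → N3 → N6 → Depot.

From Depot: distances to unvisited — N5=4, N2=5, N3=15, N1=17, N4=20, N6=26. Nearest is N5 (4).
From N5: distances to unvisited — N2=8, N3=19, N1=20, N6=23, N4=24. Nearest is N2 (8).
From N2: distances to unvisited — N1=12, N4=18, N3=20, N6=21. Nearest is N1 (12).
From N1: distances to unvisited — N4=6, N6=9, N3=11. Nearest is N4 (6).
From N4: distances to unvisited — N3=5, N6=15. Nearest is N3 (5).
From N3: distances to unvisited — N6=16. Nearest is N6 (16).
Return N6→Depot: 26.
Total = 4 + 8 + 12 + 6 + 5 + 16 + 26 = 77.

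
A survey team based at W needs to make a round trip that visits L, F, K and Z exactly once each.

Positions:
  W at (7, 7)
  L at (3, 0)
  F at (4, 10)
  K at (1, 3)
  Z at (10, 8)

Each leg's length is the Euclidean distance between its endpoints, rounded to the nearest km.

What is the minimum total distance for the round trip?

W - L - F - K - Z - W: 8+10+8+10+3 = 39
W - L - F - Z - K - W: 8+10+6+10+7 = 41
W - L - K - F - Z - W: 8+4+8+6+3 = 29
W - L - K - Z - F - W: 8+4+10+6+4 = 32
W - L - Z - F - K - W: 8+11+6+8+7 = 40
W - L - Z - K - F - W: 8+11+10+8+4 = 41
W - F - L - K - Z - W: 4+10+4+10+3 = 31
W - F - L - Z - K - W: 4+10+11+10+7 = 42
W - F - K - L - Z - W: 4+8+4+11+3 = 30
W - F - Z - L - K - W: 4+6+11+4+7 = 32
W - K - L - F - Z - W: 7+4+10+6+3 = 30
W - K - F - L - Z - W: 7+8+10+11+3 = 39
The minimum is 29.
One optimal route: W → L → K → F → Z → W (or its reverse).

Shortest round trip = 29 km.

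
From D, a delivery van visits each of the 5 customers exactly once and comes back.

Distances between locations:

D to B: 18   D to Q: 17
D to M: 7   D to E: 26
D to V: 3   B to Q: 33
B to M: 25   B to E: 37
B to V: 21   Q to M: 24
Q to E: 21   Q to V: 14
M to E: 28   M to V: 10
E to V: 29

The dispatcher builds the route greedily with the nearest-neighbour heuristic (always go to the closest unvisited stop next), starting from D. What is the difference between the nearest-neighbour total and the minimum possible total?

The nearest-neighbour route is 6 longer than optimal.

D: V=3, M=7, Q=17, B=18, E=26 ⇒ V
V: M=10, Q=14, B=21, E=29 ⇒ M
M: Q=24, B=25, E=28 ⇒ Q
Q: E=21, B=33 ⇒ E
E: B=37 ⇒ B
NN route D → V → M → Q → E → B → D costs 113.
Optimal: D → B → E → Q → V → M → D costs 107 (by enumerating all 60 distinct tours).
Excess = 113 − 107 = 6.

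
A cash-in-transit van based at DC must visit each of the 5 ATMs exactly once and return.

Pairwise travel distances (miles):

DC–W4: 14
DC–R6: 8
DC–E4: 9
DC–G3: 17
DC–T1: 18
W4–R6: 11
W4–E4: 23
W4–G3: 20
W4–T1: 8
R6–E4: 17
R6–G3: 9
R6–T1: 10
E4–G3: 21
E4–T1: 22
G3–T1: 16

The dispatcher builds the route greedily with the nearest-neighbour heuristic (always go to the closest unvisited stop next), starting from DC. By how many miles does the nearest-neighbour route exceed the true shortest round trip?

2 miles longer than the optimal tour.

DC: R6=8, E4=9, W4=14, G3=17, T1=18 ⇒ R6
R6: G3=9, T1=10, W4=11, E4=17 ⇒ G3
G3: T1=16, W4=20, E4=21 ⇒ T1
T1: W4=8, E4=22 ⇒ W4
W4: E4=23 ⇒ E4
NN route DC → R6 → G3 → T1 → W4 → E4 → DC costs 73.
Optimal: DC → W4 → T1 → R6 → G3 → E4 → DC costs 71 (by enumerating all 60 distinct tours).
Excess = 73 − 71 = 2.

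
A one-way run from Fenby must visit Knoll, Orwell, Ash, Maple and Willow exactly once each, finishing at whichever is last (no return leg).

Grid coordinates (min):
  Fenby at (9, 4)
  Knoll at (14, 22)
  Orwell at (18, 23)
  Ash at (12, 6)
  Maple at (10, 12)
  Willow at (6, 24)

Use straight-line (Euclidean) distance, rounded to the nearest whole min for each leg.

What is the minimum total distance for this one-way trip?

35 min — the minimum one-way total.

There are 5! = 120 possible orderings.
Fenby - Knoll - Orwell - Ash - Maple - Willow: 19+4+18+6+13 = 60
Fenby - Knoll - Orwell - Ash - Willow - Maple: 19+4+18+19+13 = 73
Fenby - Knoll - Orwell - Maple - Ash - Willow: 19+4+14+6+19 = 62
Fenby - Knoll - Orwell - Maple - Willow - Ash: 19+4+14+13+19 = 69
Fenby - Knoll - Orwell - Willow - Ash - Maple: 19+4+12+19+6 = 60
Fenby - Knoll - Orwell - Willow - Maple - Ash: 19+4+12+13+6 = 54
Fenby - Knoll - Ash - Orwell - Maple - Willow: 19+16+18+14+13 = 80
Fenby - Knoll - Ash - Orwell - Willow - Maple: 19+16+18+12+13 = 78
Fenby - Knoll - Ash - Maple - Orwell - Willow: 19+16+6+14+12 = 67
Fenby - Knoll - Ash - Maple - Willow - Orwell: 19+16+6+13+12 = 66
Fenby - Knoll - Ash - Willow - Orwell - Maple: 19+16+19+12+14 = 80
Fenby - Knoll - Ash - Willow - Maple - Orwell: 19+16+19+13+14 = 81
Fenby - Knoll - Maple - Orwell - Ash - Willow: 19+11+14+18+19 = 81
Fenby - Knoll - Maple - Orwell - Willow - Ash: 19+11+14+12+19 = 75
… (106 more)
Fenby - Ash - Maple - Willow - Knoll - Orwell: 4+6+13+8+4 = 35  ← best
The minimum is 35.
One shortest path: Fenby → Ash → Maple → Willow → Knoll → Orwell.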